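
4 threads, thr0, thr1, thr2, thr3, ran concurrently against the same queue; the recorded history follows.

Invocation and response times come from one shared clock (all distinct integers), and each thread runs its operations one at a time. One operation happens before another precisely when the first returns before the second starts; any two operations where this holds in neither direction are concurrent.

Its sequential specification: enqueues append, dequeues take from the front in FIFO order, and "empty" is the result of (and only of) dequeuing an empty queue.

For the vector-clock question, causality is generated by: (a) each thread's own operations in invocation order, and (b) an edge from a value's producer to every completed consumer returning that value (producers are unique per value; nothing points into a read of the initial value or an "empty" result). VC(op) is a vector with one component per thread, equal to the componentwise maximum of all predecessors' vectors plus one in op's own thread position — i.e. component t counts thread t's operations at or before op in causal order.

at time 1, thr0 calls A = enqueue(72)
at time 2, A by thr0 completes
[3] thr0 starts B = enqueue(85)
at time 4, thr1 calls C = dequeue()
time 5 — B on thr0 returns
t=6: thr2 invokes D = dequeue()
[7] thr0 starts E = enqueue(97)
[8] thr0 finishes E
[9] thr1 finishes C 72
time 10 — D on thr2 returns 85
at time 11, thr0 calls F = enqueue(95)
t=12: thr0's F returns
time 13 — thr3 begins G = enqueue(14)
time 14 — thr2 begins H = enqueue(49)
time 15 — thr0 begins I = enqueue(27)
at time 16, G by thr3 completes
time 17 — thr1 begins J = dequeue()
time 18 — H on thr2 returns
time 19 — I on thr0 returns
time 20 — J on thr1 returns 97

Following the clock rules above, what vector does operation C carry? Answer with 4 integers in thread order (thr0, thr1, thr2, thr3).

no predecessors for G (invoked 13): thr3 increments from zero → (0, 0, 0, 1)
no predecessors for A (invoked 1): thr0 increments from zero → (1, 0, 0, 0)
C, invoked 4, takes VC(A)=(1, 0, 0, 0) under max, adds 1 for thr1 → (1, 1, 0, 0)
B, invoked 3, takes VC(A)=(1, 0, 0, 0) under max, adds 1 for thr0 → (2, 0, 0, 0)
D, invoked 6, takes VC(B)=(2, 0, 0, 0) under max, adds 1 for thr2 → (2, 0, 1, 0)
E, invoked 7, takes VC(B)=(2, 0, 0, 0) under max, adds 1 for thr0 → (3, 0, 0, 0)
H, invoked 14, takes VC(D)=(2, 0, 1, 0) under max, adds 1 for thr2 → (2, 0, 2, 0)
F, invoked 11, takes VC(E)=(3, 0, 0, 0) under max, adds 1 for thr0 → (4, 0, 0, 0)
J, invoked 17, takes VC(C)=(1, 1, 0, 0), VC(E)=(3, 0, 0, 0) under max, adds 1 for thr1 → (3, 2, 0, 0)
I, invoked 15, takes VC(F)=(4, 0, 0, 0) under max, adds 1 for thr0 → (5, 0, 0, 0)
target: VC(C) = (1, 1, 0, 0)

(1, 1, 0, 0)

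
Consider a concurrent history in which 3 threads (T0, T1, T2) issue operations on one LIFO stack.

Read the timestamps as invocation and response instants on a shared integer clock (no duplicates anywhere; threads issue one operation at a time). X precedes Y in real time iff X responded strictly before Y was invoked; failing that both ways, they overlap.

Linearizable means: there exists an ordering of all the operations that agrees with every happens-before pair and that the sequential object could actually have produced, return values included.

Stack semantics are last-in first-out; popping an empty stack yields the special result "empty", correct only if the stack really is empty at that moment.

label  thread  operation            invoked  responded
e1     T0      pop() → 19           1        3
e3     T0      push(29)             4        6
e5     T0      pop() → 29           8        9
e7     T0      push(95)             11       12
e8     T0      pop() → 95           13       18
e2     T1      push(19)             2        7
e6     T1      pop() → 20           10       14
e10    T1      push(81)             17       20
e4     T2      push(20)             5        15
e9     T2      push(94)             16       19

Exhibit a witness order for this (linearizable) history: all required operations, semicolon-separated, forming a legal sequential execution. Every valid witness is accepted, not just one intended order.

step 1: e2 push(19) — stack <19>
step 2: e1 pop() → 19 — stack <>
step 3: e3 push(29) — stack <29>
step 4: e5 pop() → 29 — stack <>
step 5: e4 push(20) — stack <20>
step 6: e6 pop() → 20 — stack <>
step 7: e7 push(95) — stack <95>
step 8: e8 pop() → 95 — stack <>
step 9: e9 push(94) — stack <94>
step 10: e10 push(81) — stack <94,81>

e2; e1; e3; e5; e4; e6; e7; e8; e9; e10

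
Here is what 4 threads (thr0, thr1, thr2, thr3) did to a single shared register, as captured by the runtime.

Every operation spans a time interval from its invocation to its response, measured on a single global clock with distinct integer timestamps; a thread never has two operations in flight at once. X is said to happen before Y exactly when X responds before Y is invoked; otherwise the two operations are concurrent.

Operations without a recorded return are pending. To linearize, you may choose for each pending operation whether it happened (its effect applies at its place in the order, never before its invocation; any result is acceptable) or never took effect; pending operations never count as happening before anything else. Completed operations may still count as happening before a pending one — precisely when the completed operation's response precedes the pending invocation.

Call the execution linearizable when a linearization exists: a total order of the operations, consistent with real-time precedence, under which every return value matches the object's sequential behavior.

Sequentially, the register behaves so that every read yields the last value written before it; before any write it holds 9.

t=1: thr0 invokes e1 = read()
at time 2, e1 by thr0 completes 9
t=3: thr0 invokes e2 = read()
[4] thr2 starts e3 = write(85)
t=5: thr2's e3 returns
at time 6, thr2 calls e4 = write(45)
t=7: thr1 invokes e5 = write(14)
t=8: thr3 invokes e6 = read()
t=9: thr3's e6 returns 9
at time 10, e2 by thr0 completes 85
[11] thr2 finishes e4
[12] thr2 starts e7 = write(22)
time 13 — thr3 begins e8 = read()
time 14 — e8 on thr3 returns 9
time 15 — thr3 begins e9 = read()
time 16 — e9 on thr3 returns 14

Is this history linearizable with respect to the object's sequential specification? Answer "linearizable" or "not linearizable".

not linearizable

already the first 9 events (up to e6's response at time 9) admit no linearization; the first 8 still do
a single order respects real time; the 3 completed register operations fail replay along it
no completion choice of the 3 pending operations (e2, e4, e5) rescues it — every subset was tried
e.g. e1, e3, e6 (pending dropped): illegal at step 3, since e6 read() → 9 cannot apply there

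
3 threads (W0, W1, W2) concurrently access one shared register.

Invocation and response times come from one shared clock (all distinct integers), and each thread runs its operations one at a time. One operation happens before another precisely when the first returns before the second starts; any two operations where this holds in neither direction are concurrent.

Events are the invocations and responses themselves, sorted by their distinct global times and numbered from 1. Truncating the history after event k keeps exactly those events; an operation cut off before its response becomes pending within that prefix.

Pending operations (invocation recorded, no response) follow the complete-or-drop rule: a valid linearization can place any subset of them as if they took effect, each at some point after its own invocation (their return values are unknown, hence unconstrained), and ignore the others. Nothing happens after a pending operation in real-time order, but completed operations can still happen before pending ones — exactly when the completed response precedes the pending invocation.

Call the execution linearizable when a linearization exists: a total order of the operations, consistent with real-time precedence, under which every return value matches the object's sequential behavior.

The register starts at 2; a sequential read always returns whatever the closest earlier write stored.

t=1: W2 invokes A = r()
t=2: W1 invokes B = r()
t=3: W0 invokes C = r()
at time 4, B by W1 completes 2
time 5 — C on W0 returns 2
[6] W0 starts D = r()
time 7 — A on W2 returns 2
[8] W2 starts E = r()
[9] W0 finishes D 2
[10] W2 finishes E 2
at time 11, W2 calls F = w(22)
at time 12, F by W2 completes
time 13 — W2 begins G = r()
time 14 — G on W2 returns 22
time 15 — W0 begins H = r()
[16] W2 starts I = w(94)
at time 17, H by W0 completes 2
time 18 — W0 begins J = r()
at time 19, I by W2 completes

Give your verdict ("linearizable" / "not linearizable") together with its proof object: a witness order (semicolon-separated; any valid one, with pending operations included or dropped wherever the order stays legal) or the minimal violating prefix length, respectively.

not linearizable — minimal violating prefix: 17 events

already the first 17 events (up to H's response at time 17) admit no linearization; the first 16 still do
14 orders of the 8 completed register ops respect real time; none is legal
completion choices over the 1 pending operation (I) were checked; none helps
one such order, A, B, C, D, E, F, G, H (pending dropped), breaks at step 8 where H r() → 2 is illegal
one such order, A, B, C, E, D, F, G, H (pending dropped), breaks at step 8 where H r() → 2 is illegal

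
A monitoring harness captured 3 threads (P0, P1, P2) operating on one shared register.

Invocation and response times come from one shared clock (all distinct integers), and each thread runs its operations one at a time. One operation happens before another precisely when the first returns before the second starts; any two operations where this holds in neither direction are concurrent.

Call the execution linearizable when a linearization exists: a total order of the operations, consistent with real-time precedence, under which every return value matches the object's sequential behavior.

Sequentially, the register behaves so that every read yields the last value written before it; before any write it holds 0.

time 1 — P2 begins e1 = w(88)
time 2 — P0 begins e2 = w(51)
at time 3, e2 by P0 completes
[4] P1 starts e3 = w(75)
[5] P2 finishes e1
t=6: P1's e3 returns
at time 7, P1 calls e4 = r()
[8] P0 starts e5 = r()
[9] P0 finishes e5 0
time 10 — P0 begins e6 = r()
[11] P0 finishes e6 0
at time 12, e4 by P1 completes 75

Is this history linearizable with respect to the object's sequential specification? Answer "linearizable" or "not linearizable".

cut after 8 events: linearizable; cut after 9 events (e5 responds, time 9): not linearizable
the 4 completed operations admit 3 real-time orders; each fails the register replay
every completion of the 1 pending operation (e4) was checked; none linearizes
sample order e1, e2, e3, e5 (pending dropped) stalls at step 4 — e5 r() → 0 has no legal effect
sample order e2, e1, e3, e5 (pending dropped) stalls at step 4 — e5 r() → 0 has no legal effect

not linearizable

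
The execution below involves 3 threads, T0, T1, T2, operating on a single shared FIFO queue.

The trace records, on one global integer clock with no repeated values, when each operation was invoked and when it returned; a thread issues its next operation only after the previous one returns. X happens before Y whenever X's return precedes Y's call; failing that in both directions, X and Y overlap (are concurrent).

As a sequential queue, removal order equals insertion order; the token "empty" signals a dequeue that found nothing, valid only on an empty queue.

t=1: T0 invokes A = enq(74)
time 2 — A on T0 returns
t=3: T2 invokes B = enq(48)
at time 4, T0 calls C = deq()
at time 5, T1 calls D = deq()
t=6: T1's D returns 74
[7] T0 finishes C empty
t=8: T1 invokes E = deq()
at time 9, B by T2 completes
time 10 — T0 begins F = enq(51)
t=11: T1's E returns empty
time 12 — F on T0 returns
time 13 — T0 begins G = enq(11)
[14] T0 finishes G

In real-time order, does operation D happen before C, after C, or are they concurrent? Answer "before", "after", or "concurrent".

D spans [5,6], C spans [4,7]
the intervals overlap in both directions

concurrent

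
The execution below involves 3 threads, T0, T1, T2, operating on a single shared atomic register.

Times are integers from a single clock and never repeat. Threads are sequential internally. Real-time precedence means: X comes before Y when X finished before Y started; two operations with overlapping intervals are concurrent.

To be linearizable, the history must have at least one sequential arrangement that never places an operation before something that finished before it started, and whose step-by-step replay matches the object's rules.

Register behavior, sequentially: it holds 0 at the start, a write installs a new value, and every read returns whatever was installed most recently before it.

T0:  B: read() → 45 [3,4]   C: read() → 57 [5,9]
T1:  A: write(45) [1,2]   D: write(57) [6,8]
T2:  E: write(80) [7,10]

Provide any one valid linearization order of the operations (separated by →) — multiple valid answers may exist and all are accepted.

A → B → D → C → E

after step 1 (A write(45)): value 45
after step 2 (B read() → 45): value 45
after step 3 (D write(57)): value 57
after step 4 (C read() → 57): value 57
after step 5 (E write(80)): value 80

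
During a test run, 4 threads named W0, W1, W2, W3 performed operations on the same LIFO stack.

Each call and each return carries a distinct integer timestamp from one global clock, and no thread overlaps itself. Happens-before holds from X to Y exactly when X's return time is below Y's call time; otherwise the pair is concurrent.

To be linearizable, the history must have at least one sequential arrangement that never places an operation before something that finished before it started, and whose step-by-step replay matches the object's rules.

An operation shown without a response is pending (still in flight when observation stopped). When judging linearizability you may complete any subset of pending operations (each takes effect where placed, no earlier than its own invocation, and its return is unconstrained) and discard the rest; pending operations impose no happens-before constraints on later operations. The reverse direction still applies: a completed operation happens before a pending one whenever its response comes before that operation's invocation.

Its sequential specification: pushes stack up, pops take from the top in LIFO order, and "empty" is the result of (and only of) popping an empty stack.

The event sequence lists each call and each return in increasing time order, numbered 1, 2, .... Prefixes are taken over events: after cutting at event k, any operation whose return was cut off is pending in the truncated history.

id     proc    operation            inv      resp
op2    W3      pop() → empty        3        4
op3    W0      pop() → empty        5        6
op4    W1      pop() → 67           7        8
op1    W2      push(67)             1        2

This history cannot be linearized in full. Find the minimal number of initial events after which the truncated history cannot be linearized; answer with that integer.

4

a valid linearization of events 1..3 exists, for instance op1:
after step 1 (op1 push(67)): stack <67>
adding event 4 (op2 responds at 4) leaves no legal real-time order
one such order, op1, op2, breaks at step 2 where op2 pop() → empty is illegal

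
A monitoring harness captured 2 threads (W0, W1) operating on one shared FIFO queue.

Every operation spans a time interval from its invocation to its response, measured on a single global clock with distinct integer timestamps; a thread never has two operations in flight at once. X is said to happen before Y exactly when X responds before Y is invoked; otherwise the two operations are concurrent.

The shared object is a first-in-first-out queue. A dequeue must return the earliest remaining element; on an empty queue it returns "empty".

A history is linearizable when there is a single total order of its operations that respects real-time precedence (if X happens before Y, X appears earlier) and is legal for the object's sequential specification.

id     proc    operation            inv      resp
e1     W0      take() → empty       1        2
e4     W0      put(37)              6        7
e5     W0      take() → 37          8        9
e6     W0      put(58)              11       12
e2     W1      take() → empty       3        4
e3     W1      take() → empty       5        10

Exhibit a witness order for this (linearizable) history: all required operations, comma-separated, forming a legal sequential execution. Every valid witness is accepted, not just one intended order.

1. e1 take() → empty, leaving queue <>
2. e2 take() → empty, leaving queue <>
3. e3 take() → empty, leaving queue <>
4. e4 put(37), leaving queue <37>
5. e5 take() → 37, leaving queue <>
6. e6 put(58), leaving queue <58>

e1, e2, e3, e4, e5, e6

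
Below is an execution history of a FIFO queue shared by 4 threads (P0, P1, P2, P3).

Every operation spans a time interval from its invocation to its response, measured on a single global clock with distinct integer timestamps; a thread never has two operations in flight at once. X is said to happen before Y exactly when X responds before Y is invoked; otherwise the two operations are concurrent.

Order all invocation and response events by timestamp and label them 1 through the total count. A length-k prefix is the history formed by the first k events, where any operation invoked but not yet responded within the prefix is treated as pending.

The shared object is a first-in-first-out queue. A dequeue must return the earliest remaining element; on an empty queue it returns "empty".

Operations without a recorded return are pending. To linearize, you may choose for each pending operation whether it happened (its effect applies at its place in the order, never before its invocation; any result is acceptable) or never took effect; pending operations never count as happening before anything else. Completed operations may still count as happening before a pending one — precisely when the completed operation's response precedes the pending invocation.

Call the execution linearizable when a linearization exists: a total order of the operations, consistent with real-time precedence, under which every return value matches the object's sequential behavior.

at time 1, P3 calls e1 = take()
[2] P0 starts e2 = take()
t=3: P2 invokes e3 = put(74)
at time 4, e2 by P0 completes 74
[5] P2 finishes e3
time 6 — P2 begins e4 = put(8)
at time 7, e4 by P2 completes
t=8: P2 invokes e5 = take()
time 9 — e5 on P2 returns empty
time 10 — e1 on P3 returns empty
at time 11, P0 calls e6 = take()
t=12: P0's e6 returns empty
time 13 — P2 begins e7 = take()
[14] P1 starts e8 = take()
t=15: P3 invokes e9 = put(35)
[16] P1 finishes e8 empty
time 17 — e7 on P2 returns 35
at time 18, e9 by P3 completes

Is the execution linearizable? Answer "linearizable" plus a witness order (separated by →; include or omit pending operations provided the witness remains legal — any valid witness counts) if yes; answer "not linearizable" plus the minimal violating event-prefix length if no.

not linearizable — minimal violating prefix: 10 events

the violation lands at event 10, e1's response at time 10: events 1..9 linearize, events 1..10 do not
real-time-consistent orders of the 5 completed operations: 10 — all fail the FIFO queue replay
sample order e1, e2, e3, e4, e5 stalls at step 2 — e2 take() → 74 has no legal effect
sample order e1, e3, e2, e4, e5 stalls at step 5 — e5 take() → empty has no legal effect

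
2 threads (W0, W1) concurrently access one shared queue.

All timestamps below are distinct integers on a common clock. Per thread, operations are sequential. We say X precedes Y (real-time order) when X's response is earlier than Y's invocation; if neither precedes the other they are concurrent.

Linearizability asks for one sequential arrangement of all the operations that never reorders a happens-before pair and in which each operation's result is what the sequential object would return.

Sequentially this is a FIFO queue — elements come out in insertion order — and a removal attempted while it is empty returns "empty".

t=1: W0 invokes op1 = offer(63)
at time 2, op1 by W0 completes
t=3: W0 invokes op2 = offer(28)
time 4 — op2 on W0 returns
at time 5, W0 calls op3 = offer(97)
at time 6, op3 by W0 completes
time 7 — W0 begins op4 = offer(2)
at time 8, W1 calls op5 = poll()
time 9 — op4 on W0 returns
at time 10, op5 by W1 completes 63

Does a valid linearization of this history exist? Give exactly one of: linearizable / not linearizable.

one valid linearization: op1, op2, op3, op4, op5
step 1: op1 offer(63) — queue <63>
step 2: op2 offer(28) — queue <63,28>
step 3: op3 offer(97) — queue <63,28,97>
step 4: op4 offer(2) — queue <63,28,97,2>
step 5: op5 poll() → 63 — queue <28,97,2>

linearizable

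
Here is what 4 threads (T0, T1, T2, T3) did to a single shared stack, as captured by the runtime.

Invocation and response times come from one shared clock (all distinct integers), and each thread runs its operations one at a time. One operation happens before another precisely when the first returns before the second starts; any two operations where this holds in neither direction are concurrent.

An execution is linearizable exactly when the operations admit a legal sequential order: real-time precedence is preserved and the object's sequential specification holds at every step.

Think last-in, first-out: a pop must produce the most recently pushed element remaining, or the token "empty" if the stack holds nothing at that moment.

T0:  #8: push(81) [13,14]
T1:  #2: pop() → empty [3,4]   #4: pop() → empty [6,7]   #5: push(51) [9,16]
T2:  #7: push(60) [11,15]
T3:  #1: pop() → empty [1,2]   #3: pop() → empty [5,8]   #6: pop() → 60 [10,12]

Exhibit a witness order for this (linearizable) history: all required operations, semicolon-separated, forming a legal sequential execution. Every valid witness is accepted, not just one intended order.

#1; #2; #3; #4; #5; #7; #6; #8

after step 1 (#1 pop() → empty): stack <>
after step 2 (#2 pop() → empty): stack <>
after step 3 (#3 pop() → empty): stack <>
after step 4 (#4 pop() → empty): stack <>
after step 5 (#5 push(51)): stack <51>
after step 6 (#7 push(60)): stack <51,60>
after step 7 (#6 pop() → 60): stack <51>
after step 8 (#8 push(81)): stack <51,81>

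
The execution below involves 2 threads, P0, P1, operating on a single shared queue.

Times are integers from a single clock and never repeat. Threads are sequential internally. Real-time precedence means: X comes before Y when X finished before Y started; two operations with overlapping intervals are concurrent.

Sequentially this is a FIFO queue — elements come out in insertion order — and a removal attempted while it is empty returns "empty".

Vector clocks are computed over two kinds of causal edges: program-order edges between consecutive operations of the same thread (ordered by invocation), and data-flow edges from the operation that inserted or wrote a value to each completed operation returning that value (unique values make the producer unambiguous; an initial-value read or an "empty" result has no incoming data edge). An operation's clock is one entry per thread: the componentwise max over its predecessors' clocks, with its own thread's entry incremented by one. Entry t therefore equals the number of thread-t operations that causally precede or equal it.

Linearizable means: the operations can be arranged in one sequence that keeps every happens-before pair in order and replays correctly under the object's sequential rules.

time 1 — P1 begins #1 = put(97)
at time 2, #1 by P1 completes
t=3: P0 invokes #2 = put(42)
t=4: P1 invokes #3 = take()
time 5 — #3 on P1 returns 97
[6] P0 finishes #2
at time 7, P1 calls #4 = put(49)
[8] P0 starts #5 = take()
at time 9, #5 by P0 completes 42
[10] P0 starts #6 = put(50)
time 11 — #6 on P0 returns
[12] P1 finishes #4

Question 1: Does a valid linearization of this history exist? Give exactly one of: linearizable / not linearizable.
witness order: #1, #2, #3, #4, #5, #6
after step 1 (#1 put(97)): queue <97>
after step 2 (#2 put(42)): queue <97,42>
after step 3 (#3 take() → 97): queue <42>
after step 4 (#4 put(49)): queue <42,49>
after step 5 (#5 take() → 42): queue <49>
after step 6 (#6 put(50)): queue <49,50>

linearizable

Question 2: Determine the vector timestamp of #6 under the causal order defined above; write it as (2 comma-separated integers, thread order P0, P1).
Answer: (3, 0)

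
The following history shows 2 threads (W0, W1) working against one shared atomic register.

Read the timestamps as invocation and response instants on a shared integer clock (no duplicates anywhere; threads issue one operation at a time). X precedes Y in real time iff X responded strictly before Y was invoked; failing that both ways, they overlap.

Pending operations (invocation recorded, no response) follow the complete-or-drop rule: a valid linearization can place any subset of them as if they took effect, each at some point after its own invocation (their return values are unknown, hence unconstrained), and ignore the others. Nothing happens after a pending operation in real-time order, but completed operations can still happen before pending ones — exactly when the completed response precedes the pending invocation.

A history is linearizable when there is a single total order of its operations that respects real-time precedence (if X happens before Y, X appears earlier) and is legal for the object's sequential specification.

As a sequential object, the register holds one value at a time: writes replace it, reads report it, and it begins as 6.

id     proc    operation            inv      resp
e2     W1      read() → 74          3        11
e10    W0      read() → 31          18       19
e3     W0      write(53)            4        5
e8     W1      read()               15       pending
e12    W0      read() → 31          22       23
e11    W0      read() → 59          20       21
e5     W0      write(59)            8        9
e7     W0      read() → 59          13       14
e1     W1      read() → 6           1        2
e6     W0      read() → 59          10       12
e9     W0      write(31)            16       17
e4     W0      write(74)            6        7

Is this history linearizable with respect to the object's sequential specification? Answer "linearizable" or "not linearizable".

not linearizable

events 1..20 are fine; event 21 — the response of e11 at time 21 — makes the prefix non-linearizable
no legal order exists: 5 real-time-consistent candidates over 10 completed atomic register operations, all rejected
completion choices over the 1 pending operation (e8) were checked; none helps
take e1, e2, e3, e4, e5, e6, e7, e9, e10, e11 (pending dropped): step 2 already fails, because e2 read() → 74 cannot occur there
take e1, e3, e2, e4, e5, e6, e7, e9, e10, e11 (pending dropped): step 3 already fails, because e2 read() → 74 cannot occur there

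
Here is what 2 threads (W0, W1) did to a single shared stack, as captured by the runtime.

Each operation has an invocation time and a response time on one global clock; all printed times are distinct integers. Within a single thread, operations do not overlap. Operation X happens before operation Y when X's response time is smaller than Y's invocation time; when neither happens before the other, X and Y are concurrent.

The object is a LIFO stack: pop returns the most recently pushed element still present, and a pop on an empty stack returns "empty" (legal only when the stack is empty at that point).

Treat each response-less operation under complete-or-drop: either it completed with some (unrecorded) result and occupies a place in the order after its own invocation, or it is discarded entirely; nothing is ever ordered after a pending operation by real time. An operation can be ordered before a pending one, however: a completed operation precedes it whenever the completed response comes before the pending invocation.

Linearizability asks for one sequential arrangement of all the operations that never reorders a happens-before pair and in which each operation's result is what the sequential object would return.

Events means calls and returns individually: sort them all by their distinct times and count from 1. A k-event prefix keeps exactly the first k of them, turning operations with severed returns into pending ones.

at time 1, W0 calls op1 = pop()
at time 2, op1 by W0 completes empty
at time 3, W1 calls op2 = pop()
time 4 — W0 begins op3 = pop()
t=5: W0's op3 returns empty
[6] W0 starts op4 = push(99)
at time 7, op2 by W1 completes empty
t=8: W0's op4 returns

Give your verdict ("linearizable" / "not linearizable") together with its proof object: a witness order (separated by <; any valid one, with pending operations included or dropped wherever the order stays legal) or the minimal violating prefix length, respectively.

linearizable — witness: op1 < op2 < op3 < op4

step 1: op1 pop() → empty — stack <>
step 2: op2 pop() → empty — stack <>
step 3: op3 pop() → empty — stack <>
step 4: op4 push(99) — stack <99>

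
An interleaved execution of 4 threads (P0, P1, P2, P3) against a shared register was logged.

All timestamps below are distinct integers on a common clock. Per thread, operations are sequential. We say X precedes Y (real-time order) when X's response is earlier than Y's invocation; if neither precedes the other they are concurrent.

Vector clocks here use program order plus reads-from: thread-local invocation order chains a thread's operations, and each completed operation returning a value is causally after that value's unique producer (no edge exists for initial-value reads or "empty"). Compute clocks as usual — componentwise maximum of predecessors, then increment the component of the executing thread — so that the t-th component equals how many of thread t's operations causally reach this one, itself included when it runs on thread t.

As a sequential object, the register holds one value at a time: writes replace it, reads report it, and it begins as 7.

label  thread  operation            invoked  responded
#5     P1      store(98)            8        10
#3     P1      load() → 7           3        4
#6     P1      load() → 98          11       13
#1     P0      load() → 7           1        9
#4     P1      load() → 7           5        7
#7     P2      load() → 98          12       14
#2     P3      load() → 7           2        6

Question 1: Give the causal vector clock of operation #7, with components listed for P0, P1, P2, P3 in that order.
root op #2, invoked 2: fresh clock plus P3's own tick → (0, 0, 0, 1)
root op #3, invoked 3: fresh clock plus P1's own tick → (0, 1, 0, 0)
root op #1, invoked 1: fresh clock plus P0's own tick → (1, 0, 0, 0)
invoked at 5, #4 merges VC(#3)=(0, 1, 0, 0) and bumps P1's slot → (0, 2, 0, 0)
invoked at 8, #5 merges VC(#4)=(0, 2, 0, 0) and bumps P1's slot → (0, 3, 0, 0)
invoked at 12, #7 merges VC(#5)=(0, 3, 0, 0) and bumps P2's slot → (0, 3, 1, 0)
invoked at 11, #6 merges VC(#5)=(0, 3, 0, 0) and bumps P1's slot → (0, 4, 0, 0)
target: VC(#7) = (0, 3, 1, 0)

(0, 3, 1, 0)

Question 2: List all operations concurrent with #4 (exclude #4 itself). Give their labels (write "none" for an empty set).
#4 spans [5,7]; an op avoiding the whole window 5..7 is ordered, any other is concurrent
#1 [1,9]: concurrent
#2 [2,6]: concurrent
#3 [3,4]: before
#5 [8,10]: after
#6 [11,13]: after
#7 [12,14]: after

#1, #2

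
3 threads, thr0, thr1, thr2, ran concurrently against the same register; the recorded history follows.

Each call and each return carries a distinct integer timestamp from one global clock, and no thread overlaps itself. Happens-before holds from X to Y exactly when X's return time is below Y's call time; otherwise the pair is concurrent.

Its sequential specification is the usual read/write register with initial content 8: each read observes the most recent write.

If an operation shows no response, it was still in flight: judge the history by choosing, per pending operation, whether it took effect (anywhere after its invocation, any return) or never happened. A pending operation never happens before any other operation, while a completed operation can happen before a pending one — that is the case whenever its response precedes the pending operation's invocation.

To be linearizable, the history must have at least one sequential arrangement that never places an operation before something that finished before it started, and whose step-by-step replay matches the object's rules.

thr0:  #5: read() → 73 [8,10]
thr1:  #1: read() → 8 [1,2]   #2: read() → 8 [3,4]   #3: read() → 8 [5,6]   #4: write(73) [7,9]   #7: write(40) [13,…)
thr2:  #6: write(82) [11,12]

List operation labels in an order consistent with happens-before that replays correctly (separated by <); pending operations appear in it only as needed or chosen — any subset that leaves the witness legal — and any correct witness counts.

#1 < #2 < #3 < #4 < #5 < #6

after step 1 (#1 read() → 8): value 8
after step 2 (#2 read() → 8): value 8
after step 3 (#3 read() → 8): value 8
after step 4 (#4 write(73)): value 73
after step 5 (#5 read() → 73): value 73
after step 6 (#6 write(82)): value 82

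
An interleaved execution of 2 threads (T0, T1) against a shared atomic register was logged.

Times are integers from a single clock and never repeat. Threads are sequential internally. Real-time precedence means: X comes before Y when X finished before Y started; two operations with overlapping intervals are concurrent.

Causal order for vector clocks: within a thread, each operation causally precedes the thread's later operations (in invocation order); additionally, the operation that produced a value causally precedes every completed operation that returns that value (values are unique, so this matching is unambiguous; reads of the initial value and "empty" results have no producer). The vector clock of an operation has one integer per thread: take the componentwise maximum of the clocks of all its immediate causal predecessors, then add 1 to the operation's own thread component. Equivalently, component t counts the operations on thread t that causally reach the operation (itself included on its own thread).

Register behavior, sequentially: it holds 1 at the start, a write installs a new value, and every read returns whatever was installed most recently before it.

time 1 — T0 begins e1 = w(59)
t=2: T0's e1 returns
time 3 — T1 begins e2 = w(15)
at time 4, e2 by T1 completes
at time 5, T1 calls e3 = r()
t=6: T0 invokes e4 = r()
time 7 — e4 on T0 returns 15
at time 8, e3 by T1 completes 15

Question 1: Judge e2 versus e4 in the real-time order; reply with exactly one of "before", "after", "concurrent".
Answer: before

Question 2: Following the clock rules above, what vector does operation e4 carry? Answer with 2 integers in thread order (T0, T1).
Answer: (2, 1)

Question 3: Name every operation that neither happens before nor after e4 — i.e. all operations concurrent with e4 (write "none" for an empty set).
Answer: e3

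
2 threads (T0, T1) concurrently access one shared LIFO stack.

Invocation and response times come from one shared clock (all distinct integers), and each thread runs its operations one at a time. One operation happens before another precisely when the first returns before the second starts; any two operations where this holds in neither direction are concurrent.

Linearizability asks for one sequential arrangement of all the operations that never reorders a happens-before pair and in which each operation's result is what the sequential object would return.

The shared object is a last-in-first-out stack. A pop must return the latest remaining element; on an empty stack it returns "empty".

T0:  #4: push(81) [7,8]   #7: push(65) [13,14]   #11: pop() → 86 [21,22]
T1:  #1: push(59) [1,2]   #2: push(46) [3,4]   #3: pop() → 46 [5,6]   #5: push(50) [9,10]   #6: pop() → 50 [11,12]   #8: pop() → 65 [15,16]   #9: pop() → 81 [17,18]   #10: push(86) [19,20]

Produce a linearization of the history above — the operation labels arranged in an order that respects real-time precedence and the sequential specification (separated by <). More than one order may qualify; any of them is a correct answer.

#1 < #2 < #3 < #4 < #5 < #6 < #7 < #8 < #9 < #10 < #11

after step 1 (#1 push(59)): stack <59>
after step 2 (#2 push(46)): stack <59,46>
after step 3 (#3 pop() → 46): stack <59>
after step 4 (#4 push(81)): stack <59,81>
after step 5 (#5 push(50)): stack <59,81,50>
after step 6 (#6 pop() → 50): stack <59,81>
after step 7 (#7 push(65)): stack <59,81,65>
after step 8 (#8 pop() → 65): stack <59,81>
after step 9 (#9 pop() → 81): stack <59>
after step 10 (#10 push(86)): stack <59,86>
after step 11 (#11 pop() → 86): stack <59>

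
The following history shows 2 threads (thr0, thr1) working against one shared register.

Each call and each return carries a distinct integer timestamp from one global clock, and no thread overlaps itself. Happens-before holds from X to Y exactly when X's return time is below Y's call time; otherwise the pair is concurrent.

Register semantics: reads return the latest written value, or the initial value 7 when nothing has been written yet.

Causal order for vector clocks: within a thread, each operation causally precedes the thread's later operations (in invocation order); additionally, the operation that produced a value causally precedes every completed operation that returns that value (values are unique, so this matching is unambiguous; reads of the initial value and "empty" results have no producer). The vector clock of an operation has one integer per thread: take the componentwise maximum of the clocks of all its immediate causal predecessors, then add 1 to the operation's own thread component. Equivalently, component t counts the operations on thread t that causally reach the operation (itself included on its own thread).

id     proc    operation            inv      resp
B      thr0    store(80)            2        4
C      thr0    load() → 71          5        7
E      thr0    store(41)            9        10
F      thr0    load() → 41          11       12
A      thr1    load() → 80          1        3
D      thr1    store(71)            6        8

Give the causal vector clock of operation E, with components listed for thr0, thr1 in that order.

root op B, invoked 2: fresh clock plus thr0's own tick → (1, 0)
merge at A (invoked 1): VC(B)=(1, 0), own-thread bump on thr1 → (1, 1)
merge at D (invoked 6): VC(A)=(1, 1), own-thread bump on thr1 → (1, 2)
merge at C (invoked 5): VC(B)=(1, 0), VC(D)=(1, 2), own-thread bump on thr0 → (2, 2)
merge at E (invoked 9): VC(C)=(2, 2), own-thread bump on thr0 → (3, 2)
merge at F (invoked 11): VC(E)=(3, 2), own-thread bump on thr0 → (4, 2)
target: VC(E) = (3, 2)

(3, 2)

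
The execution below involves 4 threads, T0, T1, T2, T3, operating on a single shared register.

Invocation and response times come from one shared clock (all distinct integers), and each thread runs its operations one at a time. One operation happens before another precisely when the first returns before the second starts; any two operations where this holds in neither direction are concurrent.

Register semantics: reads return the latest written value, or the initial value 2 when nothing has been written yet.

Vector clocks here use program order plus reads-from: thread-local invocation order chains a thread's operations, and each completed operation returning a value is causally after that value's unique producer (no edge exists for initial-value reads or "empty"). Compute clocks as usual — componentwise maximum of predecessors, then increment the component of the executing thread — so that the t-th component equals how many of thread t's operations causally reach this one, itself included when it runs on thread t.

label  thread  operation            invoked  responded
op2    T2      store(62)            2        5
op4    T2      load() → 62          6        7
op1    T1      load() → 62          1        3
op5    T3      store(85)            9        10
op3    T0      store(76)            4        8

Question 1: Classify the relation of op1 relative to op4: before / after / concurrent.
Answer: before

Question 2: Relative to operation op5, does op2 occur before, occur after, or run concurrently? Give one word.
Answer: before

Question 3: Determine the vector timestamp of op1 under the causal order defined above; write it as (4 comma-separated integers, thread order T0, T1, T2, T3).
Answer: (0, 1, 1, 0)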